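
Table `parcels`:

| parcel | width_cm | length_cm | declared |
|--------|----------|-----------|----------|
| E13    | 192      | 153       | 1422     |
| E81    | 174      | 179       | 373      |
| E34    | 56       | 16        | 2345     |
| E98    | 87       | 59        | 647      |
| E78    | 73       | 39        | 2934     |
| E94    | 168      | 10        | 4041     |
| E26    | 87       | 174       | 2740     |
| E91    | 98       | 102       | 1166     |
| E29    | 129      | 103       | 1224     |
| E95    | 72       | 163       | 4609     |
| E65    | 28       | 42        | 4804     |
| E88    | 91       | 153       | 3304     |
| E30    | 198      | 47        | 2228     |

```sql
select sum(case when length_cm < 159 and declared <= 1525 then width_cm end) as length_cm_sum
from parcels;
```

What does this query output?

506

parcel=E13: ✓ → 192
parcel=E81: ✗
parcel=E34: ✗
parcel=E98: ✓ → 87
parcel=E78: ✗
parcel=E94: ✗
parcel=E26: ✗
parcel=E91: ✓ → 98
parcel=E29: ✓ → 129
parcel=E95: ✗
parcel=E65: ✗
parcel=E88: ✗
parcel=E30: ✗
length_cm_sum = 192 + 87 + 98 + 129 = 506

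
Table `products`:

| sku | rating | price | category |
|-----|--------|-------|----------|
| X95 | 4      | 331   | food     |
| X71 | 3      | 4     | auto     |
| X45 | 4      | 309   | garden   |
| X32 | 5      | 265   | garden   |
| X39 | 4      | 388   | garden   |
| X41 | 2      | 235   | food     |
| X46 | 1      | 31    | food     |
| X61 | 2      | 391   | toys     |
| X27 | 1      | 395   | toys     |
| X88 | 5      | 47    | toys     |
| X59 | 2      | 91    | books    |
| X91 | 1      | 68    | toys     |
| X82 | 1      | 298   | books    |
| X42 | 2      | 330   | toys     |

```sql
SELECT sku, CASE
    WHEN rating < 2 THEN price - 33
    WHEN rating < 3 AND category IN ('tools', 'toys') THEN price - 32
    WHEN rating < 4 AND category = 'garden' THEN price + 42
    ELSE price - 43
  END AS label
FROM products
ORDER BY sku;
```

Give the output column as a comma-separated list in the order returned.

362, 222, 345, 192, 298, 266, -2, 48, 359, -39, 265, 4, 35, 288

sku=X27: rating < 2 → 362
sku=X32: ELSE → 222
sku=X39: ELSE → 345
sku=X41: ELSE → 192
sku=X42: rating < 3 AND category IN ('tools', 'toys') → 298
sku=X45: ELSE → 266
sku=X46: rating < 2 → -2
sku=X59: ELSE → 48
sku=X61: rating < 3 AND category IN ('tools', 'toys') → 359
sku=X71: ELSE → -39
sku=X82: rating < 2 → 265
sku=X88: ELSE → 4
sku=X91: rating < 2 → 35
sku=X95: ELSE → 288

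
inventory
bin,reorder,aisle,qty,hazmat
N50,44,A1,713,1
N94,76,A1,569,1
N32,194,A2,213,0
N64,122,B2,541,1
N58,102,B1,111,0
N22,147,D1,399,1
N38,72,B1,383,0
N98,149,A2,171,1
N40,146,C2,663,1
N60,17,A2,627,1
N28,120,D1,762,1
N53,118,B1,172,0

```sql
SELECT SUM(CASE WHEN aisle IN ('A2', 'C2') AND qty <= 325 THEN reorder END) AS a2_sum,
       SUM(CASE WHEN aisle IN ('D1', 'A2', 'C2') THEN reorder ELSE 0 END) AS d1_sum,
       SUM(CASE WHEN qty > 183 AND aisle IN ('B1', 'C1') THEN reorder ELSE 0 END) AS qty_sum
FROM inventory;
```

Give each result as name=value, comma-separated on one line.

[a2_sum: aisle IN ('A2', 'C2') AND qty <= 325]
bin=N50: ✗
bin=N94: ✗
bin=N32: ✓ → 194
bin=N64: ✗
bin=N58: ✗
bin=N22: ✗
bin=N38: ✗
bin=N98: ✓ → 149
bin=N40: ✗
bin=N60: ✗
bin=N28: ✗
bin=N53: ✗
a2_sum = 194 + 149 = 343
—
[d1_sum: aisle IN ('D1', 'A2', 'C2')]
bin=N50: ✗
bin=N94: ✗
bin=N32: ✓ → 194
bin=N64: ✗
bin=N58: ✗
bin=N22: ✓ → 147
bin=N38: ✗
bin=N98: ✓ → 149
bin=N40: ✓ → 146
bin=N60: ✓ → 17
bin=N28: ✓ → 120
bin=N53: ✗
d1_sum = 194 + 147 + 149 + 146 + 17 + 120 = 773
—
[qty_sum: qty > 183 AND aisle IN ('B1', 'C1')]
bin=N50: ✗
bin=N94: ✗
bin=N32: ✗
bin=N64: ✗
bin=N58: ✗
bin=N22: ✗
bin=N38: ✓ → 72
bin=N98: ✗
bin=N40: ✗
bin=N60: ✗
bin=N28: ✗
bin=N53: ✗
qty_sum = 72

a2_sum=343, d1_sum=773, qty_sum=72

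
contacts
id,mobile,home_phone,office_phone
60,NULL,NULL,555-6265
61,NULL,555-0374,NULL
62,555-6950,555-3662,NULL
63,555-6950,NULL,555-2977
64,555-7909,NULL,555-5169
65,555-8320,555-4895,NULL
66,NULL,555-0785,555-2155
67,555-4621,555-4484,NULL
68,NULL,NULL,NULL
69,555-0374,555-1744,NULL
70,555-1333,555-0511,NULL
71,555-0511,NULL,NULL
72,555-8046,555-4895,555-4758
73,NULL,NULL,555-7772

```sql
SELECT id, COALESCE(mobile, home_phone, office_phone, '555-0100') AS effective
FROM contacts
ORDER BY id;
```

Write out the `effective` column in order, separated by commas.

id=60: mobile=NULL, home_phone=NULL, office_phone=555-6265 → 555-6265
id=61: mobile=NULL, home_phone=555-0374 → 555-0374
id=62: mobile=555-6950 → 555-6950
id=63: mobile=555-6950 → 555-6950
id=64: mobile=555-7909 → 555-7909
id=65: mobile=555-8320 → 555-8320
id=66: mobile=NULL, home_phone=555-0785 → 555-0785
id=67: mobile=555-4621 → 555-4621
id=68: mobile=NULL, home_phone=NULL, office_phone=NULL, → literal 555-0100 → 555-0100
id=69: mobile=555-0374 → 555-0374
id=70: mobile=555-1333 → 555-1333
id=71: mobile=555-0511 → 555-0511
id=72: mobile=555-8046 → 555-8046
id=73: mobile=NULL, home_phone=NULL, office_phone=555-7772 → 555-7772

555-6265, 555-0374, 555-6950, 555-6950, 555-7909, 555-8320, 555-0785, 555-4621, 555-0100, 555-0374, 555-1333, 555-0511, 555-8046, 555-7772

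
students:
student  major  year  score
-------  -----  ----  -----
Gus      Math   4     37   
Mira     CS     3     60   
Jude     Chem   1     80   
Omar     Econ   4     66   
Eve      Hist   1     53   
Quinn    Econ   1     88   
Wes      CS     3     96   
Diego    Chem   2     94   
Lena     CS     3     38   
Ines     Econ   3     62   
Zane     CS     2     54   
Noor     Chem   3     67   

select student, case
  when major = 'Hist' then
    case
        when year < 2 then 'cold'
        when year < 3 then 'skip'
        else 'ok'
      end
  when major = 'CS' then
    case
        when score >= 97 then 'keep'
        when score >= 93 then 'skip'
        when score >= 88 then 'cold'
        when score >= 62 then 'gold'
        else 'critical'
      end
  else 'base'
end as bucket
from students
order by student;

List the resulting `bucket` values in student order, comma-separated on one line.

base, cold, base, base, base, critical, critical, base, base, base, skip, critical

student=Diego: major='Chem' → outer ELSE → base
student=Eve: major='Hist' → inner[year < 2] → cold
student=Gus: major='Math' → outer ELSE → base
student=Ines: major='Econ' → outer ELSE → base
student=Jude: major='Chem' → outer ELSE → base
student=Lena: major='CS' → inner[ELSE] → critical
student=Mira: major='CS' → inner[ELSE] → critical
student=Noor: major='Chem' → outer ELSE → base
student=Omar: major='Econ' → outer ELSE → base
student=Quinn: major='Econ' → outer ELSE → base
student=Wes: major='CS' → inner[score >= 93] → skip
student=Zane: major='CS' → inner[ELSE] → critical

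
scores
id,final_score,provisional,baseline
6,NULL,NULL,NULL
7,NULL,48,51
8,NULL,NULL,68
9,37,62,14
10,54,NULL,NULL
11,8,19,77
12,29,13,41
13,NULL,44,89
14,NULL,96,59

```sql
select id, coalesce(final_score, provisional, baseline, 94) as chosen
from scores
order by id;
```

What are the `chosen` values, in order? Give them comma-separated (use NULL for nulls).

id=6: final_score=NULL, provisional=NULL, baseline=NULL, → literal 94 → 94
id=7: final_score=NULL, provisional=48 → 48
id=8: final_score=NULL, provisional=NULL, baseline=68 → 68
id=9: final_score=37 → 37
id=10: final_score=54 → 54
id=11: final_score=8 → 8
id=12: final_score=29 → 29
id=13: final_score=NULL, provisional=44 → 44
id=14: final_score=NULL, provisional=96 → 96

94, 48, 68, 37, 54, 8, 29, 44, 96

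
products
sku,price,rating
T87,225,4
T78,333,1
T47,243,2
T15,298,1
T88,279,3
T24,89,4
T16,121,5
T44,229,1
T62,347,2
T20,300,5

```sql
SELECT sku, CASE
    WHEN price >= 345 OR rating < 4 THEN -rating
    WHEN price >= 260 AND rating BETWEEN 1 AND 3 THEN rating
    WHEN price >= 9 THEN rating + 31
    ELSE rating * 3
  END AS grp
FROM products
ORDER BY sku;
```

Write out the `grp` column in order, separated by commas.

-1, 36, 36, 35, -1, -2, -2, -1, 35, -3

sku=T15: price >= 345 OR rating < 4 → -1
sku=T16: price >= 9 → 36
sku=T20: price >= 9 → 36
sku=T24: price >= 9 → 35
sku=T44: price >= 345 OR rating < 4 → -1
sku=T47: price >= 345 OR rating < 4 → -2
sku=T62: price >= 345 OR rating < 4 → -2
sku=T78: price >= 345 OR rating < 4 → -1
sku=T87: price >= 9 → 35
sku=T88: price >= 345 OR rating < 4 → -3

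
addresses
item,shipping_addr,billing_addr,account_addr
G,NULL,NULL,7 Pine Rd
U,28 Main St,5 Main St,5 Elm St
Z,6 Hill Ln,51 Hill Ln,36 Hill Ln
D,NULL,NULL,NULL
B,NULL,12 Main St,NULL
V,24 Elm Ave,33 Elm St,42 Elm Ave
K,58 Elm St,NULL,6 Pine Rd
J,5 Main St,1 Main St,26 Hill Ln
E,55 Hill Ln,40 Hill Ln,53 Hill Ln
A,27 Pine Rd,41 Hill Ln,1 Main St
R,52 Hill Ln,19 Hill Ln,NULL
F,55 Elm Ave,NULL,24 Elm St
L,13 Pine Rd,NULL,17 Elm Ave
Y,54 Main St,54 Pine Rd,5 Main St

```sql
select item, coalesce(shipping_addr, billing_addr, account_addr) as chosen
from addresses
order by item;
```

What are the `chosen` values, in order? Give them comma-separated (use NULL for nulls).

27 Pine Rd, 12 Main St, NULL, 55 Hill Ln, 55 Elm Ave, 7 Pine Rd, 5 Main St, 58 Elm St, 13 Pine Rd, 52 Hill Ln, 28 Main St, 24 Elm Ave, 54 Main St, 6 Hill Ln

item=A: shipping_addr=27 Pine Rd → 27 Pine Rd
item=B: shipping_addr=NULL, billing_addr=12 Main St → 12 Main St
item=D: shipping_addr=NULL, billing_addr=NULL, account_addr=NULL (all NULL) → NULL
item=E: shipping_addr=55 Hill Ln → 55 Hill Ln
item=F: shipping_addr=55 Elm Ave → 55 Elm Ave
item=G: shipping_addr=NULL, billing_addr=NULL, account_addr=7 Pine Rd → 7 Pine Rd
item=J: shipping_addr=5 Main St → 5 Main St
item=K: shipping_addr=58 Elm St → 58 Elm St
item=L: shipping_addr=13 Pine Rd → 13 Pine Rd
item=R: shipping_addr=52 Hill Ln → 52 Hill Ln
item=U: shipping_addr=28 Main St → 28 Main St
item=V: shipping_addr=24 Elm Ave → 24 Elm Ave
item=Y: shipping_addr=54 Main St → 54 Main St
item=Z: shipping_addr=6 Hill Ln → 6 Hill Ln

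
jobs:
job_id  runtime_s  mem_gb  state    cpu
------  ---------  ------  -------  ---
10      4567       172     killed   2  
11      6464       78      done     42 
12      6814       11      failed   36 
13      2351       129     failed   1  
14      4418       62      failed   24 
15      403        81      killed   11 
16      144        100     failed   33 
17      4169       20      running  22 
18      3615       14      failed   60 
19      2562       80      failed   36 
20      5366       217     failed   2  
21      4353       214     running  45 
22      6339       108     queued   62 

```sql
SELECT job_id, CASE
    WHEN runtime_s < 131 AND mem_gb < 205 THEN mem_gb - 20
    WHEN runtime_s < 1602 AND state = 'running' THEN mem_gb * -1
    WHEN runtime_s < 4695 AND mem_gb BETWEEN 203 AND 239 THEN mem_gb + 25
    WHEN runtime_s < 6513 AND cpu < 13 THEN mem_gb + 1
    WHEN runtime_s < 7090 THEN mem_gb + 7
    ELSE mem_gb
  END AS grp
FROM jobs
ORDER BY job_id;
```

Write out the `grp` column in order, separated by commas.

job_id=10: runtime_s < 6513 AND cpu < 13 → 173
job_id=11: runtime_s < 7090 → 85
job_id=12: runtime_s < 7090 → 18
job_id=13: runtime_s < 6513 AND cpu < 13 → 130
job_id=14: runtime_s < 7090 → 69
job_id=15: runtime_s < 6513 AND cpu < 13 → 82
job_id=16: runtime_s < 7090 → 107
job_id=17: runtime_s < 7090 → 27
job_id=18: runtime_s < 7090 → 21
job_id=19: runtime_s < 7090 → 87
job_id=20: runtime_s < 6513 AND cpu < 13 → 218
job_id=21: runtime_s < 4695 AND mem_gb BETWEEN 203 AND 239 → 239
job_id=22: runtime_s < 7090 → 115

173, 85, 18, 130, 69, 82, 107, 27, 21, 87, 218, 239, 115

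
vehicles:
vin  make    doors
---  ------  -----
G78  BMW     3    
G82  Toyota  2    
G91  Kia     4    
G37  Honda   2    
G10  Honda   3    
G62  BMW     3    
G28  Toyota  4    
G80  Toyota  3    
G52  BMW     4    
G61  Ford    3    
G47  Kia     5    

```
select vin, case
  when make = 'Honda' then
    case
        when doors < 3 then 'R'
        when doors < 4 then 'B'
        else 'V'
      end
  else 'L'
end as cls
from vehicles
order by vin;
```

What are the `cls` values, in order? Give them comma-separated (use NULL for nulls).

vin=G10: make='Honda' → inner[doors < 4] → B
vin=G28: make='Toyota' → outer ELSE → L
vin=G37: make='Honda' → inner[doors < 3] → R
vin=G47: make='Kia' → outer ELSE → L
vin=G52: make='BMW' → outer ELSE → L
vin=G61: make='Ford' → outer ELSE → L
vin=G62: make='BMW' → outer ELSE → L
vin=G78: make='BMW' → outer ELSE → L
vin=G80: make='Toyota' → outer ELSE → L
vin=G82: make='Toyota' → outer ELSE → L
vin=G91: make='Kia' → outer ELSE → L

B, L, R, L, L, L, L, L, L, L, L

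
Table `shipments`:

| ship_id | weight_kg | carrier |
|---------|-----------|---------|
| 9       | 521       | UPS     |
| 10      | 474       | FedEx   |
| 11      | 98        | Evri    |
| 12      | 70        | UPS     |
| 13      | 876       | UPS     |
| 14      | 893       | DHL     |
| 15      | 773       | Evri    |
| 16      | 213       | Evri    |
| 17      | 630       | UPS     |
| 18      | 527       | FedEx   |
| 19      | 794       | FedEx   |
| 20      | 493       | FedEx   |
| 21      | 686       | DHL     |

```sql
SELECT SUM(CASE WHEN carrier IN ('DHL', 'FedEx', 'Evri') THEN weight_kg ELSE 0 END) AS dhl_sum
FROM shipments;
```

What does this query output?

4951

ship_id=9: ✗
ship_id=10: ✓ → 474
ship_id=11: ✓ → 98
ship_id=12: ✗
ship_id=13: ✗
ship_id=14: ✓ → 893
ship_id=15: ✓ → 773
ship_id=16: ✓ → 213
ship_id=17: ✗
ship_id=18: ✓ → 527
ship_id=19: ✓ → 794
ship_id=20: ✓ → 493
ship_id=21: ✓ → 686
dhl_sum = 474 + 98 + 893 + 773 + 213 + 527 + 794 + 493 + 686 = 4951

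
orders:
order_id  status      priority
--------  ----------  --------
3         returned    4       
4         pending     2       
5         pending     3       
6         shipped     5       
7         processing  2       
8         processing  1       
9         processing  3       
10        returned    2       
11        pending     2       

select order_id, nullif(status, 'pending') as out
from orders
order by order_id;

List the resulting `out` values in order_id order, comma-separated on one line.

returned, NULL, NULL, shipped, processing, processing, processing, returned, NULL

order_id=3: status=returned vs pending: differ → returned
order_id=4: status=pending vs pending: equal → NULL
order_id=5: status=pending vs pending: equal → NULL
order_id=6: status=shipped vs pending: differ → shipped
order_id=7: status=processing vs pending: differ → processing
order_id=8: status=processing vs pending: differ → processing
order_id=9: status=processing vs pending: differ → processing
order_id=10: status=returned vs pending: differ → returned
order_id=11: status=pending vs pending: equal → NULL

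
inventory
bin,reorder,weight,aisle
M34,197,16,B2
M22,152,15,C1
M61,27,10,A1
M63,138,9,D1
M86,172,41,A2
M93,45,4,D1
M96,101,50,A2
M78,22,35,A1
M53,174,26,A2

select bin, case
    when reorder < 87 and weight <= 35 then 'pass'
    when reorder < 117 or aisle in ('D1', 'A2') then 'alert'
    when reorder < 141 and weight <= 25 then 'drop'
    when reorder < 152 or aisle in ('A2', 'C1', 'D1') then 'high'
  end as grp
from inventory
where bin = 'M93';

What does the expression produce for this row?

pass

bin = M93: reorder=45, weight=4, aisle=D1.
reorder < 87 and weight <= 35 → true → pass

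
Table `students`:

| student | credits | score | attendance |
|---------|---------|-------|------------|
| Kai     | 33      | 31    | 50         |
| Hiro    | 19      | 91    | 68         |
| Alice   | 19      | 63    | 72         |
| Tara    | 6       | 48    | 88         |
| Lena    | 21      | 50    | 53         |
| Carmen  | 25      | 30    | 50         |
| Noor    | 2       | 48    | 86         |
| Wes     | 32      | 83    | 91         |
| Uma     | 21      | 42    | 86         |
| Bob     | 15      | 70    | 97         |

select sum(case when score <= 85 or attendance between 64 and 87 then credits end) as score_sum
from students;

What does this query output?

193

student=Kai: ✓ → 33
student=Hiro: ✓ → 19
student=Alice: ✓ → 19
student=Tara: ✓ → 6
student=Lena: ✓ → 21
student=Carmen: ✓ → 25
student=Noor: ✓ → 2
student=Wes: ✓ → 32
student=Uma: ✓ → 21
student=Bob: ✓ → 15
score_sum = 33 + 19 + 19 + 6 + 21 + 25 + 2 + 32 + 21 + 15 = 193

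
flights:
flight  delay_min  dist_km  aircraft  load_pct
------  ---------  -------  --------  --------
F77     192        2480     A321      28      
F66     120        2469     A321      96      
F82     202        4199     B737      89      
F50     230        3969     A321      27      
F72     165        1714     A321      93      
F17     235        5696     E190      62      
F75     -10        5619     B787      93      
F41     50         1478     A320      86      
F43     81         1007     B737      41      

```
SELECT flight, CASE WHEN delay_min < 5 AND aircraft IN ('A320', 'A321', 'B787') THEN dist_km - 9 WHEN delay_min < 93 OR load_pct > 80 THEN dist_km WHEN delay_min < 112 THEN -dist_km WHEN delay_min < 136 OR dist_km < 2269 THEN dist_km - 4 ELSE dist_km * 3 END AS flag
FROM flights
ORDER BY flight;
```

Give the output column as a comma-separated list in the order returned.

17088, 1478, 1007, 11907, 2469, 1714, 5610, 7440, 4199

flight=F17: ELSE → 17088
flight=F41: delay_min < 93 OR load_pct > 80 → 1478
flight=F43: delay_min < 93 OR load_pct > 80 → 1007
flight=F50: ELSE → 11907
flight=F66: delay_min < 93 OR load_pct > 80 → 2469
flight=F72: delay_min < 93 OR load_pct > 80 → 1714
flight=F75: delay_min < 5 AND aircraft IN ('A320', 'A321', 'B787') → 5610
flight=F77: ELSE → 7440
flight=F82: delay_min < 93 OR load_pct > 80 → 4199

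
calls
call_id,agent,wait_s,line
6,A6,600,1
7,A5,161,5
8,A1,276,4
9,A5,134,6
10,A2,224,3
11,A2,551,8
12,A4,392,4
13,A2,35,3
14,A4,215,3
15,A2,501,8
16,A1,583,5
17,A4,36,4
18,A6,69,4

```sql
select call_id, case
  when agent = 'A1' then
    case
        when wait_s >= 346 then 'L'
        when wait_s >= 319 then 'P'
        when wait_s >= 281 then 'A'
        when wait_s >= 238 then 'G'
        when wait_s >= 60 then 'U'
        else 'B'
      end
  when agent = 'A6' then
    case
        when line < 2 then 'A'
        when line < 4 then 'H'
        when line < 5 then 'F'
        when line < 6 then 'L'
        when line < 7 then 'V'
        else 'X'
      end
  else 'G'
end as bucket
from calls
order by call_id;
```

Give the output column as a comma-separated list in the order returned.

A, G, G, G, G, G, G, G, G, G, L, G, F

call_id=6: agent='A6' → inner[line < 2] → A
call_id=7: agent='A5' → outer ELSE → G
call_id=8: agent='A1' → inner[wait_s >= 238] → G
call_id=9: agent='A5' → outer ELSE → G
call_id=10: agent='A2' → outer ELSE → G
call_id=11: agent='A2' → outer ELSE → G
call_id=12: agent='A4' → outer ELSE → G
call_id=13: agent='A2' → outer ELSE → G
call_id=14: agent='A4' → outer ELSE → G
call_id=15: agent='A2' → outer ELSE → G
call_id=16: agent='A1' → inner[wait_s >= 346] → L
call_id=17: agent='A4' → outer ELSE → G
call_id=18: agent='A6' → inner[line < 5] → F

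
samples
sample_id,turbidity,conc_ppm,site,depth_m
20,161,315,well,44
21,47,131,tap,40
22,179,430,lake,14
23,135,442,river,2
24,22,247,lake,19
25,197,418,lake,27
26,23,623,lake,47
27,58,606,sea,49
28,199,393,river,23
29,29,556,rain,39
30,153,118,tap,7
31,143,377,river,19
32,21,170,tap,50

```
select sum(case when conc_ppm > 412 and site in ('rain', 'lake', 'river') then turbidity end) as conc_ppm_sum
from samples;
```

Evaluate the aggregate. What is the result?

sample_id=20: ✗
sample_id=21: ✗
sample_id=22: ✓ → 179
sample_id=23: ✓ → 135
sample_id=24: ✗
sample_id=25: ✓ → 197
sample_id=26: ✓ → 23
sample_id=27: ✗
sample_id=28: ✗
sample_id=29: ✓ → 29
sample_id=30: ✗
sample_id=31: ✗
sample_id=32: ✗
conc_ppm_sum = 179 + 135 + 197 + 23 + 29 = 563

563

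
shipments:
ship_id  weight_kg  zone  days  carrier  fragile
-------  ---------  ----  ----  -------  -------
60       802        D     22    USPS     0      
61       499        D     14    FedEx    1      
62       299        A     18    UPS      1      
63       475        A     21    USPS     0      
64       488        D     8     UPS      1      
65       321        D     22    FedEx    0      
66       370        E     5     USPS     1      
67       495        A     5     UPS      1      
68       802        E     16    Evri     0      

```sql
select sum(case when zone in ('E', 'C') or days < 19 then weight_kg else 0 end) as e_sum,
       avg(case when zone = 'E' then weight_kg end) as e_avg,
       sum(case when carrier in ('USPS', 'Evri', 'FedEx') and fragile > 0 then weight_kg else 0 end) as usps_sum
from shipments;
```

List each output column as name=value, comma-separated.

[e_sum: zone in ('E', 'C') or days < 19]
ship_id=60: ✗
ship_id=61: ✓ → 499
ship_id=62: ✓ → 299
ship_id=63: ✗
ship_id=64: ✓ → 488
ship_id=65: ✗
ship_id=66: ✓ → 370
ship_id=67: ✓ → 495
ship_id=68: ✓ → 802
e_sum = 499 + 299 + 488 + 370 + 495 + 802 = 2953
—
[e_avg: zone = 'E']
ship_id=60: ✗
ship_id=61: ✗
ship_id=62: ✗
ship_id=63: ✗
ship_id=64: ✗
ship_id=65: ✗
ship_id=66: ✓ → 370
ship_id=67: ✗
ship_id=68: ✓ → 802
e_avg = (370 + 802) / 2 = 586
—
[usps_sum: carrier in ('USPS', 'Evri', 'FedEx') and fragile > 0]
ship_id=60: ✗
ship_id=61: ✓ → 499
ship_id=62: ✗
ship_id=63: ✗
ship_id=64: ✗
ship_id=65: ✗
ship_id=66: ✓ → 370
ship_id=67: ✗
ship_id=68: ✗
usps_sum = 499 + 370 = 869

e_sum=2953, e_avg=586, usps_sum=869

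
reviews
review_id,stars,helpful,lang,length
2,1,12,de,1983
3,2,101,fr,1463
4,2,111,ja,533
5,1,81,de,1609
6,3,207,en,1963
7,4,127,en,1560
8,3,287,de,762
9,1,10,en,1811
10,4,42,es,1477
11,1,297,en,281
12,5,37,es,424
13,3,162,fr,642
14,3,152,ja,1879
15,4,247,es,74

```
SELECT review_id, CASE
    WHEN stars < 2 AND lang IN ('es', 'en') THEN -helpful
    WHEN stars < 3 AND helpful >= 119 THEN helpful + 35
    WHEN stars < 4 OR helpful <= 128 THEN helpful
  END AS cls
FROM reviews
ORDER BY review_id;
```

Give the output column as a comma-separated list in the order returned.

review_id=2: stars < 4 OR helpful <= 128 → 12
review_id=3: stars < 4 OR helpful <= 128 → 101
review_id=4: stars < 4 OR helpful <= 128 → 111
review_id=5: stars < 4 OR helpful <= 128 → 81
review_id=6: stars < 4 OR helpful <= 128 → 207
review_id=7: stars < 4 OR helpful <= 128 → 127
review_id=8: stars < 4 OR helpful <= 128 → 287
review_id=9: stars < 2 AND lang IN ('es', 'en') → -10
review_id=10: stars < 4 OR helpful <= 128 → 42
review_id=11: stars < 2 AND lang IN ('es', 'en') → -297
review_id=12: stars < 4 OR helpful <= 128 → 37
review_id=13: stars < 4 OR helpful <= 128 → 162
review_id=14: stars < 4 OR helpful <= 128 → 152
review_id=15: (no match → NULL) → NULL

12, 101, 111, 81, 207, 127, 287, -10, 42, -297, 37, 162, 152, NULL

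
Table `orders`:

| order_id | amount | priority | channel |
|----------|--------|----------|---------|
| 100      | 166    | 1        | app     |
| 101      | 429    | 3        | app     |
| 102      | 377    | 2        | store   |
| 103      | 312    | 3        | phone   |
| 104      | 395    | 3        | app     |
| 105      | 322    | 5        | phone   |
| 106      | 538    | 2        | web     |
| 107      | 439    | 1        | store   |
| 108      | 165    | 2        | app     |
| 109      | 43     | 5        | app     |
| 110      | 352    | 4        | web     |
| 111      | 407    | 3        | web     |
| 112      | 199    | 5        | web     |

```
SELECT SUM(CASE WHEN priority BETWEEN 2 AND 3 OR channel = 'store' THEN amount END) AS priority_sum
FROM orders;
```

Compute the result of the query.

3062

order_id=100: ✗
order_id=101: ✓ → 429
order_id=102: ✓ → 377
order_id=103: ✓ → 312
order_id=104: ✓ → 395
order_id=105: ✗
order_id=106: ✓ → 538
order_id=107: ✓ → 439
order_id=108: ✓ → 165
order_id=109: ✗
order_id=110: ✗
order_id=111: ✓ → 407
order_id=112: ✗
priority_sum = 429 + 377 + 312 + 395 + 538 + 439 + 165 + 407 = 3062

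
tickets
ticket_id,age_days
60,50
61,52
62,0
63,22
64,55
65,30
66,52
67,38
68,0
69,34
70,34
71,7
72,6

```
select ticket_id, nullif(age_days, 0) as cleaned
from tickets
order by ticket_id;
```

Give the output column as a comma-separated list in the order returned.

50, 52, NULL, 22, 55, 30, 52, 38, NULL, 34, 34, 7, 6

ticket_id=60: age_days=50 vs 0: differ → 50
ticket_id=61: age_days=52 vs 0: differ → 52
ticket_id=62: age_days=0 vs 0: equal → NULL
ticket_id=63: age_days=22 vs 0: differ → 22
ticket_id=64: age_days=55 vs 0: differ → 55
ticket_id=65: age_days=30 vs 0: differ → 30
ticket_id=66: age_days=52 vs 0: differ → 52
ticket_id=67: age_days=38 vs 0: differ → 38
ticket_id=68: age_days=0 vs 0: equal → NULL
ticket_id=69: age_days=34 vs 0: differ → 34
ticket_id=70: age_days=34 vs 0: differ → 34
ticket_id=71: age_days=7 vs 0: differ → 7
ticket_id=72: age_days=6 vs 0: differ → 6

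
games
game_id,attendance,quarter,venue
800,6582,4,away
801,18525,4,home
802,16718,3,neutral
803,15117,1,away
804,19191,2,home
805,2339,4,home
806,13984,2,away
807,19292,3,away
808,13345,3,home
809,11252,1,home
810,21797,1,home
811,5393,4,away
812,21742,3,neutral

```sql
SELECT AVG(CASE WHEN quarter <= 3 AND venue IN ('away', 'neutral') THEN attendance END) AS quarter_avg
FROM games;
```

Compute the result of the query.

game_id=800: ✗
game_id=801: ✗
game_id=802: ✓ → 16718
game_id=803: ✓ → 15117
game_id=804: ✗
game_id=805: ✗
game_id=806: ✓ → 13984
game_id=807: ✓ → 19292
game_id=808: ✗
game_id=809: ✗
game_id=810: ✗
game_id=811: ✗
game_id=812: ✓ → 21742
quarter_avg = (16718 + 15117 + 13984 + 19292 + 21742) / 5 = 17370.6

17370.6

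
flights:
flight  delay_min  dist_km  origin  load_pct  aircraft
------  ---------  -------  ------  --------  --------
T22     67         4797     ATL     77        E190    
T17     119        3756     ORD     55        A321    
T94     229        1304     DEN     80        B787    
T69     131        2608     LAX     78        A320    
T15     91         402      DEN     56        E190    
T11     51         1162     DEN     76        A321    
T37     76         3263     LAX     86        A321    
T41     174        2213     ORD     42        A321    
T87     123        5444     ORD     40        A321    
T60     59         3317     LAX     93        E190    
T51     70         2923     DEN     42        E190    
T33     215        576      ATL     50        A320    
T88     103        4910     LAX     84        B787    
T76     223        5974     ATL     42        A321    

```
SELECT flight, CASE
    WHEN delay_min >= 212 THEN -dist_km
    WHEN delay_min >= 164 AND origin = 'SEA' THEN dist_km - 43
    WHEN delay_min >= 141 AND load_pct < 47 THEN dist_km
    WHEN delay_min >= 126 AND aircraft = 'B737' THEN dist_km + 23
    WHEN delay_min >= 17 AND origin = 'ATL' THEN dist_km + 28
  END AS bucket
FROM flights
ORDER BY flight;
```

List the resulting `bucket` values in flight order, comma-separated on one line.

flight=T11: (no match → NULL) → NULL
flight=T15: (no match → NULL) → NULL
flight=T17: (no match → NULL) → NULL
flight=T22: delay_min >= 17 AND origin = 'ATL' → 4825
flight=T33: delay_min >= 212 → -576
flight=T37: (no match → NULL) → NULL
flight=T41: delay_min >= 141 AND load_pct < 47 → 2213
flight=T51: (no match → NULL) → NULL
flight=T60: (no match → NULL) → NULL
flight=T69: (no match → NULL) → NULL
flight=T76: delay_min >= 212 → -5974
flight=T87: (no match → NULL) → NULL
flight=T88: (no match → NULL) → NULL
flight=T94: delay_min >= 212 → -1304

NULL, NULL, NULL, 4825, -576, NULL, 2213, NULL, NULL, NULL, -5974, NULL, NULL, -1304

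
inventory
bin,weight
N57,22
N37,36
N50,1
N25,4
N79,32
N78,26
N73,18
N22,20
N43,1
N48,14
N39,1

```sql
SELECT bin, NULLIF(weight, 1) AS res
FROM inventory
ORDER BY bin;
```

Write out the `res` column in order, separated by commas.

20, 4, 36, NULL, NULL, 14, NULL, 22, 18, 26, 32

bin=N22: weight=20 vs 1: differ → 20
bin=N25: weight=4 vs 1: differ → 4
bin=N37: weight=36 vs 1: differ → 36
bin=N39: weight=1 vs 1: equal → NULL
bin=N43: weight=1 vs 1: equal → NULL
bin=N48: weight=14 vs 1: differ → 14
bin=N50: weight=1 vs 1: equal → NULL
bin=N57: weight=22 vs 1: differ → 22
bin=N73: weight=18 vs 1: differ → 18
bin=N78: weight=26 vs 1: differ → 26
bin=N79: weight=32 vs 1: differ → 32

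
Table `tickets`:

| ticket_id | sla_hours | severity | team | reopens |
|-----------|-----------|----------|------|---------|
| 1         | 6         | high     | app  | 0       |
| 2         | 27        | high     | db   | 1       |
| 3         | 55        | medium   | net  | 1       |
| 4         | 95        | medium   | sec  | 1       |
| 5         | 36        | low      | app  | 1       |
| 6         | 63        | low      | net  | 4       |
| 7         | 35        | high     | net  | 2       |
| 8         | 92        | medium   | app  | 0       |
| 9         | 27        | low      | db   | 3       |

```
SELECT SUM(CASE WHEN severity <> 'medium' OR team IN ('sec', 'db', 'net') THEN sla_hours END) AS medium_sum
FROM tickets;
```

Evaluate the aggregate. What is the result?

ticket_id=1: ✓ → 6
ticket_id=2: ✓ → 27
ticket_id=3: ✓ → 55
ticket_id=4: ✓ → 95
ticket_id=5: ✓ → 36
ticket_id=6: ✓ → 63
ticket_id=7: ✓ → 35
ticket_id=8: ✗
ticket_id=9: ✓ → 27
medium_sum = 6 + 27 + 55 + 95 + 36 + 63 + 35 + 27 = 344

344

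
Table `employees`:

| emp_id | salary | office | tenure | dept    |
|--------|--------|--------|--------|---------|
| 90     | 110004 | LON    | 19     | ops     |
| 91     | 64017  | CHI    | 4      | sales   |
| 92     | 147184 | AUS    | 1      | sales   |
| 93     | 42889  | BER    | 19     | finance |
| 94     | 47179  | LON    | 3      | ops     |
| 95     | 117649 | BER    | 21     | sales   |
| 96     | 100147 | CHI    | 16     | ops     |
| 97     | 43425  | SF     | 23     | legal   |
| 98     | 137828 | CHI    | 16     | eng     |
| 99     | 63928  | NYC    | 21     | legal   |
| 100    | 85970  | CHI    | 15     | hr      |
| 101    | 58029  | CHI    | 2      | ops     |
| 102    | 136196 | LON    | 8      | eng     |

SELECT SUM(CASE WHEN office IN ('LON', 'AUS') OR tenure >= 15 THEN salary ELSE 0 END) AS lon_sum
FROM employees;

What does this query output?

1032399

emp_id=90: ✓ → 110004
emp_id=91: ✗
emp_id=92: ✓ → 147184
emp_id=93: ✓ → 42889
emp_id=94: ✓ → 47179
emp_id=95: ✓ → 117649
emp_id=96: ✓ → 100147
emp_id=97: ✓ → 43425
emp_id=98: ✓ → 137828
emp_id=99: ✓ → 63928
emp_id=100: ✓ → 85970
emp_id=101: ✗
emp_id=102: ✓ → 136196
lon_sum = 110004 + 147184 + 42889 + 47179 + 117649 + 100147 + 43425 + 137828 + 63928 + 85970 + 136196 = 1032399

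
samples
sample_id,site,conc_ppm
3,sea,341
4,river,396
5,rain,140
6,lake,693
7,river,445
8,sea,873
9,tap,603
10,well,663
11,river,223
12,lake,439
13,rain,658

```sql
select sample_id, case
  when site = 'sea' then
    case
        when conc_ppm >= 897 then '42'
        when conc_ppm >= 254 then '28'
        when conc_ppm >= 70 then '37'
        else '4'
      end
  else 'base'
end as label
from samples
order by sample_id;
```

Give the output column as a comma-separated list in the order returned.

28, base, base, base, base, 28, base, base, base, base, base

sample_id=3: site='sea' → inner[conc_ppm >= 254] → 28
sample_id=4: site='river' → outer ELSE → base
sample_id=5: site='rain' → outer ELSE → base
sample_id=6: site='lake' → outer ELSE → base
sample_id=7: site='river' → outer ELSE → base
sample_id=8: site='sea' → inner[conc_ppm >= 254] → 28
sample_id=9: site='tap' → outer ELSE → base
sample_id=10: site='well' → outer ELSE → base
sample_id=11: site='river' → outer ELSE → base
sample_id=12: site='lake' → outer ELSE → base
sample_id=13: site='rain' → outer ELSE → base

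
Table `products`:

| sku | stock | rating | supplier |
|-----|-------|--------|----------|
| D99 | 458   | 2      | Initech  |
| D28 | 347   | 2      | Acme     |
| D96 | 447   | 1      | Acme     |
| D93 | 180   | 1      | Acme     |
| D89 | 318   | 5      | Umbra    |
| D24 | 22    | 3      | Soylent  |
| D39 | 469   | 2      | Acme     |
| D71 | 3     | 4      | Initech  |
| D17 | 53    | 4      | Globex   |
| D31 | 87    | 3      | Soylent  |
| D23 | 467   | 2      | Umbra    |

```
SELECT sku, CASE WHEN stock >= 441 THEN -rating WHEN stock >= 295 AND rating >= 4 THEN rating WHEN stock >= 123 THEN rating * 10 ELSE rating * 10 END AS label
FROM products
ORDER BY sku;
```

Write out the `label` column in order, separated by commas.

40, -2, 30, 20, 30, -2, 40, 5, 10, -1, -2

sku=D17: ELSE → 40
sku=D23: stock >= 441 → -2
sku=D24: ELSE → 30
sku=D28: stock >= 123 → 20
sku=D31: ELSE → 30
sku=D39: stock >= 441 → -2
sku=D71: ELSE → 40
sku=D89: stock >= 295 AND rating >= 4 → 5
sku=D93: stock >= 123 → 10
sku=D96: stock >= 441 → -1
sku=D99: stock >= 441 → -2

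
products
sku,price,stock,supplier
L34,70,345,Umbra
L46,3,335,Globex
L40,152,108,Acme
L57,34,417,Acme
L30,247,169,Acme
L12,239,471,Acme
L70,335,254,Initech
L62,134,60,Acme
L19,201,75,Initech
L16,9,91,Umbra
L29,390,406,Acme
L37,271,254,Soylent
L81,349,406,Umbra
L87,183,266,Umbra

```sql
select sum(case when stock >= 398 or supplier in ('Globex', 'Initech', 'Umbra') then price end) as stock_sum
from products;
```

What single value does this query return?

1813

sku=L34: ✓ → 70
sku=L46: ✓ → 3
sku=L40: ✗
sku=L57: ✓ → 34
sku=L30: ✗
sku=L12: ✓ → 239
sku=L70: ✓ → 335
sku=L62: ✗
sku=L19: ✓ → 201
sku=L16: ✓ → 9
sku=L29: ✓ → 390
sku=L37: ✗
sku=L81: ✓ → 349
sku=L87: ✓ → 183
stock_sum = 70 + 3 + 34 + 239 + 335 + 201 + 9 + 390 + 349 + 183 = 1813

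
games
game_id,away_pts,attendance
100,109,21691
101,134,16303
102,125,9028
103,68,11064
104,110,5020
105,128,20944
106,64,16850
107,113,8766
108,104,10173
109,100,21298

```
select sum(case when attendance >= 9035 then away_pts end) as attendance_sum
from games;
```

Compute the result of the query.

707

game_id=100: ✓ → 109
game_id=101: ✓ → 134
game_id=102: ✗
game_id=103: ✓ → 68
game_id=104: ✗
game_id=105: ✓ → 128
game_id=106: ✓ → 64
game_id=107: ✗
game_id=108: ✓ → 104
game_id=109: ✓ → 100
attendance_sum = 109 + 134 + 68 + 128 + 64 + 104 + 100 = 707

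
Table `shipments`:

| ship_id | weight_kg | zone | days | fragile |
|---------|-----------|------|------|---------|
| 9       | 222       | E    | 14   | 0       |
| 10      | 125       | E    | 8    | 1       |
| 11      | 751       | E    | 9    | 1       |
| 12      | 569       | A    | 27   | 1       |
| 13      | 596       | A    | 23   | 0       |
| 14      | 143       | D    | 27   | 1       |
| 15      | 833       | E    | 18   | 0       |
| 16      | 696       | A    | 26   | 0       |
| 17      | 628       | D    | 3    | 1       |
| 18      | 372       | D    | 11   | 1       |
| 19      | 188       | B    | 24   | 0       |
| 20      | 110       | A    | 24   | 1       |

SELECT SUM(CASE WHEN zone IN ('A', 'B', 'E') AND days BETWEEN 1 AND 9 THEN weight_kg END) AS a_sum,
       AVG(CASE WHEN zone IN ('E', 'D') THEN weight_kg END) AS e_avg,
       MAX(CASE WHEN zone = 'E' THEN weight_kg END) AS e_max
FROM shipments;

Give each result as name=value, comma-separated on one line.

[a_sum: zone IN ('A', 'B', 'E') AND days BETWEEN 1 AND 9]
ship_id=9: ✗
ship_id=10: ✓ → 125
ship_id=11: ✓ → 751
ship_id=12: ✗
ship_id=13: ✗
ship_id=14: ✗
ship_id=15: ✗
ship_id=16: ✗
ship_id=17: ✗
ship_id=18: ✗
ship_id=19: ✗
ship_id=20: ✗
a_sum = 125 + 751 = 876
—
[e_avg: zone IN ('E', 'D')]
ship_id=9: ✓ → 222
ship_id=10: ✓ → 125
ship_id=11: ✓ → 751
ship_id=12: ✗
ship_id=13: ✗
ship_id=14: ✓ → 143
ship_id=15: ✓ → 833
ship_id=16: ✗
ship_id=17: ✓ → 628
ship_id=18: ✓ → 372
ship_id=19: ✗
ship_id=20: ✗
e_avg = (222 + 125 + 751 + 143 + 833 + 628 + 372) / 7 = 439.1428571429
—
[e_max: zone = 'E']
ship_id=9: ✓ → 222
ship_id=10: ✓ → 125
ship_id=11: ✓ → 751
ship_id=12: ✗
ship_id=13: ✗
ship_id=14: ✗
ship_id=15: ✓ → 833
ship_id=16: ✗
ship_id=17: ✗
ship_id=18: ✗
ship_id=19: ✗
ship_id=20: ✗
e_max = MAX(222, 125, 751, 833) = 833

a_sum=876, e_avg=439.1428571429, e_max=833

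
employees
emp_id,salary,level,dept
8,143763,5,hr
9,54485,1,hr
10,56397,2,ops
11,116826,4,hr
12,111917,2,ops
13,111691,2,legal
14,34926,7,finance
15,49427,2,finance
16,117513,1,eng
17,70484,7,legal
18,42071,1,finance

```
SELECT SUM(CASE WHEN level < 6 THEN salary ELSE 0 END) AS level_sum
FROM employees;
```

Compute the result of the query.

emp_id=8: ✓ → 143763
emp_id=9: ✓ → 54485
emp_id=10: ✓ → 56397
emp_id=11: ✓ → 116826
emp_id=12: ✓ → 111917
emp_id=13: ✓ → 111691
emp_id=14: ✗
emp_id=15: ✓ → 49427
emp_id=16: ✓ → 117513
emp_id=17: ✗
emp_id=18: ✓ → 42071
level_sum = 143763 + 54485 + 56397 + 116826 + 111917 + 111691 + 49427 + 117513 + 42071 = 804090

804090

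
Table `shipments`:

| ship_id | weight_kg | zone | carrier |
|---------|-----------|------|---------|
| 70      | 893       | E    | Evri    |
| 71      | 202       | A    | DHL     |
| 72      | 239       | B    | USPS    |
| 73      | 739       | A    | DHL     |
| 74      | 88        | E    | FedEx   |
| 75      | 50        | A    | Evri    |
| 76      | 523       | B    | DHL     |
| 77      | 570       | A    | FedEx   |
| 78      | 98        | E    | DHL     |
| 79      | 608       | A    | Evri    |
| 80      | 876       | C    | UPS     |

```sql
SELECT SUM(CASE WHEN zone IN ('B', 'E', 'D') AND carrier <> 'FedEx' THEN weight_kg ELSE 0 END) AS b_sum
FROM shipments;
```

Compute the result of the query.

1753

ship_id=70: ✓ → 893
ship_id=71: ✗
ship_id=72: ✓ → 239
ship_id=73: ✗
ship_id=74: ✗
ship_id=75: ✗
ship_id=76: ✓ → 523
ship_id=77: ✗
ship_id=78: ✓ → 98
ship_id=79: ✗
ship_id=80: ✗
b_sum = 893 + 239 + 523 + 98 = 1753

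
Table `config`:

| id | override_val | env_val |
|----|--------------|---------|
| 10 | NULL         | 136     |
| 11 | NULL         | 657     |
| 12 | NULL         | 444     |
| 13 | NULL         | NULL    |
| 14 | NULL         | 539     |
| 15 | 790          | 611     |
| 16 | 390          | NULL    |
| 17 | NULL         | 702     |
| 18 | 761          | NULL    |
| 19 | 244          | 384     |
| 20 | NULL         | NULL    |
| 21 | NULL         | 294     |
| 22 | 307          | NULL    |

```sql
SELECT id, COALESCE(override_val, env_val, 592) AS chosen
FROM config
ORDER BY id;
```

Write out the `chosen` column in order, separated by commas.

136, 657, 444, 592, 539, 790, 390, 702, 761, 244, 592, 294, 307

id=10: override_val=NULL, env_val=136 → 136
id=11: override_val=NULL, env_val=657 → 657
id=12: override_val=NULL, env_val=444 → 444
id=13: override_val=NULL, env_val=NULL, → literal 592 → 592
id=14: override_val=NULL, env_val=539 → 539
id=15: override_val=790 → 790
id=16: override_val=390 → 390
id=17: override_val=NULL, env_val=702 → 702
id=18: override_val=761 → 761
id=19: override_val=244 → 244
id=20: override_val=NULL, env_val=NULL, → literal 592 → 592
id=21: override_val=NULL, env_val=294 → 294
id=22: override_val=307 → 307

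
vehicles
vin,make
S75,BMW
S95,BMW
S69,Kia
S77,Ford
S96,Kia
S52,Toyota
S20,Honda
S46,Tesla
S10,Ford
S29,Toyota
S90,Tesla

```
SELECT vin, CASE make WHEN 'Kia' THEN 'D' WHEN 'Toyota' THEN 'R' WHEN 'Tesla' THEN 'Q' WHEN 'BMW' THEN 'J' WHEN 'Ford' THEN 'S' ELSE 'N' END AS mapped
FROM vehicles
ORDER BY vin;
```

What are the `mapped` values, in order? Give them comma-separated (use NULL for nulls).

vin=S10: make='Ford' → S
vin=S20: ELSE → N
vin=S29: make='Toyota' → R
vin=S46: make='Tesla' → Q
vin=S52: make='Toyota' → R
vin=S69: make='Kia' → D
vin=S75: make='BMW' → J
vin=S77: make='Ford' → S
vin=S90: make='Tesla' → Q
vin=S95: make='BMW' → J
vin=S96: make='Kia' → D

S, N, R, Q, R, D, J, S, Q, J, D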